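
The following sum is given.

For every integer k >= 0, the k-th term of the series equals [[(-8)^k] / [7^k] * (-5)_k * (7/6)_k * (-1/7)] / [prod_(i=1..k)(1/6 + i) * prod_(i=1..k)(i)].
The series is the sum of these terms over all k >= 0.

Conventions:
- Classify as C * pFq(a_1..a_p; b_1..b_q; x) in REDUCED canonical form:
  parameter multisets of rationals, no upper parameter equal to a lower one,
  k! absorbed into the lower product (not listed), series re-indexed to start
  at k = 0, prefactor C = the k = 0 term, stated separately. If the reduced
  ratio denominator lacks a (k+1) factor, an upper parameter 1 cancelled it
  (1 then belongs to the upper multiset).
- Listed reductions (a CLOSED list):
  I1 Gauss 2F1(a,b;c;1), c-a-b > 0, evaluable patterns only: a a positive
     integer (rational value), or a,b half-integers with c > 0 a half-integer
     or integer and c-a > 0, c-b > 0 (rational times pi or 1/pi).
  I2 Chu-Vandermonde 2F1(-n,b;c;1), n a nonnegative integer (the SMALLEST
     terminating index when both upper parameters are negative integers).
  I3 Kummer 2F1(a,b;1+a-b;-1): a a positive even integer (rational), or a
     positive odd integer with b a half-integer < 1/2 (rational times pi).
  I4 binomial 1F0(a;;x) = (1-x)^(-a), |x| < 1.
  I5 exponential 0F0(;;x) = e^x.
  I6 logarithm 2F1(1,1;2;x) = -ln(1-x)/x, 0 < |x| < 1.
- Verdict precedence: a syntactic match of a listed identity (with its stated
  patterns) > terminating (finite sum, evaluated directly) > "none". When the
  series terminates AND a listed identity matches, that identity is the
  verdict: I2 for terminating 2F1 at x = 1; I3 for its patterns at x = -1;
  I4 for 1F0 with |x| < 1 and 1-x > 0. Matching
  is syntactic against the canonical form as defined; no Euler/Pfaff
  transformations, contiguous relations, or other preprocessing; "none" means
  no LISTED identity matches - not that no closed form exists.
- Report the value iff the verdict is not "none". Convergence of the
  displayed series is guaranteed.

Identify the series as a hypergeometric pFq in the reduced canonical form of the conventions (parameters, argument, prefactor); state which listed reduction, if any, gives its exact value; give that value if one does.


Classification (C = -1/7): 1F0 with upper {-5}, lower {-}, argument x = -8/7. Verdict: terminating - no listed pattern fits, but -5 in the upper list cuts the series at k = 5; direct evaluation. Value: -759375/117649.

The tell: with t_0 = -1/7, the parameter 7/6 appears in both the upper and lower lists and cancels.
Adjacent-term ratio: r(k) = (-8/7) * (k-5) / [(k+1)] - rational; roots negated = parameters, x = (-8/7), C = -1/7.


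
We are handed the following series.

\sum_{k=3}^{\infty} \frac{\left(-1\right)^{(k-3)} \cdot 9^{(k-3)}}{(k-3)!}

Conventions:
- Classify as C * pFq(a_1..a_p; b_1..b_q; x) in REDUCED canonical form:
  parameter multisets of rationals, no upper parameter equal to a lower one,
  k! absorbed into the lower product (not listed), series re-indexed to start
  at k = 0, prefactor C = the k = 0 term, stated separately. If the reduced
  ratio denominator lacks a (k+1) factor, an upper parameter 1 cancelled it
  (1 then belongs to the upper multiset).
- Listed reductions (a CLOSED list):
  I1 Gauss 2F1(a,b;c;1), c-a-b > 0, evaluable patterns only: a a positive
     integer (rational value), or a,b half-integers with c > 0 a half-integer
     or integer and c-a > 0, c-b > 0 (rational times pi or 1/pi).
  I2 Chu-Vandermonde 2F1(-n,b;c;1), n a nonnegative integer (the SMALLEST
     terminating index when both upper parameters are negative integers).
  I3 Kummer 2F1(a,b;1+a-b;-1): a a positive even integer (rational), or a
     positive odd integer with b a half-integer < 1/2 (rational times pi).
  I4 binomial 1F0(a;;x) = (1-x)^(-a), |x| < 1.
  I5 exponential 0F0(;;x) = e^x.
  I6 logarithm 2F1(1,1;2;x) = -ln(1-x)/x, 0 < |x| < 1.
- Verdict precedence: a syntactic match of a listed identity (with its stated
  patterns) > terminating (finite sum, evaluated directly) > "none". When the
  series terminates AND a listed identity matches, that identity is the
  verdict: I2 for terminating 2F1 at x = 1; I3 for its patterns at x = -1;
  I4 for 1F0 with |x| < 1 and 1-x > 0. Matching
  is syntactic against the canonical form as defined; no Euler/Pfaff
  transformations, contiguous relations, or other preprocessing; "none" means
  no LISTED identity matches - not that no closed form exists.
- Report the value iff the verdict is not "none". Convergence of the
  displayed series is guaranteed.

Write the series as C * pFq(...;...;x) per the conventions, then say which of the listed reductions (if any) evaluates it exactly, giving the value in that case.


First insight: with t_0 = 1, the (-1)^k factor (C = 1, x = -9) folds into the argument's sign.
Ratio: r(k) = -9 * 1 / [(k+1)] - poly over poly, x = -9 from leading terms; C = 1 at k = 0.

At argument -9: a 0F0 with upper {-}, lower {-}, scaled by C = 1. Verdict: the exponential series (I5) applies (the 0F0 exponential series at x = -9). Exact value: e^{-9}.


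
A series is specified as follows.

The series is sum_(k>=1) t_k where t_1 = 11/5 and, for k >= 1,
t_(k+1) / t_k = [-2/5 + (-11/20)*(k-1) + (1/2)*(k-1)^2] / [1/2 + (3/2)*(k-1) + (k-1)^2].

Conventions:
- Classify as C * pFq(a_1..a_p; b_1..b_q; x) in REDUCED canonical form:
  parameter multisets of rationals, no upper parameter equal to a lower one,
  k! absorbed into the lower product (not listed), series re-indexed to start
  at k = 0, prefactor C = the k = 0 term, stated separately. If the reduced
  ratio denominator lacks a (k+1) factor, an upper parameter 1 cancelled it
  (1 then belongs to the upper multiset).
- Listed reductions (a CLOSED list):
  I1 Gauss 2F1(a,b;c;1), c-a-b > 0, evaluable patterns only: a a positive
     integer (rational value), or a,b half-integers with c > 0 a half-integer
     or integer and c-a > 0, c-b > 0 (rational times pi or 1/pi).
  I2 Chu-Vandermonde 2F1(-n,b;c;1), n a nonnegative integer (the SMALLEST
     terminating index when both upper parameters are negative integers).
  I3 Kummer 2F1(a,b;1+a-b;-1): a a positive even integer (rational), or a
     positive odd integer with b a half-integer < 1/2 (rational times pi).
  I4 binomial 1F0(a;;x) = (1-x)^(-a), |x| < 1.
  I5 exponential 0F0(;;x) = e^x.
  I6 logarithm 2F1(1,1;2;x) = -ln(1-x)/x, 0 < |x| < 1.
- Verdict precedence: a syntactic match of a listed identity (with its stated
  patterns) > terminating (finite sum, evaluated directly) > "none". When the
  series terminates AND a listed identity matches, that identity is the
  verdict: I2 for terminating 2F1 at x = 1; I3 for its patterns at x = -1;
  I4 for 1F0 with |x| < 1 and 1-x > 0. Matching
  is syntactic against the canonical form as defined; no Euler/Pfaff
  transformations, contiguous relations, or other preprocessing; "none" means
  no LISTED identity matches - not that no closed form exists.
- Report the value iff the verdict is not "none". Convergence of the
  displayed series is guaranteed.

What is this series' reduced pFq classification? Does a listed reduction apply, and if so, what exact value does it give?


This is 11/5 * 1F0(-8/5; -; 1/2) in reduced canonical form. Verdict: this is binomial (I4) (the 1F0 binomial series: exponent 8/5, x = 1/2). Hence: (11/5) * (1/2)^(8/5).

Structural cue: from the first term 11/5: the ratio is unreduced: k + 1/2 divides both sides (C = 11/5, x = 1/2).
Term ratio: r(k) = (1/2) * (k-8/5) / [(k+1)] - rational in k. x = (1/2); t_0 = 11/5; negate the roots.


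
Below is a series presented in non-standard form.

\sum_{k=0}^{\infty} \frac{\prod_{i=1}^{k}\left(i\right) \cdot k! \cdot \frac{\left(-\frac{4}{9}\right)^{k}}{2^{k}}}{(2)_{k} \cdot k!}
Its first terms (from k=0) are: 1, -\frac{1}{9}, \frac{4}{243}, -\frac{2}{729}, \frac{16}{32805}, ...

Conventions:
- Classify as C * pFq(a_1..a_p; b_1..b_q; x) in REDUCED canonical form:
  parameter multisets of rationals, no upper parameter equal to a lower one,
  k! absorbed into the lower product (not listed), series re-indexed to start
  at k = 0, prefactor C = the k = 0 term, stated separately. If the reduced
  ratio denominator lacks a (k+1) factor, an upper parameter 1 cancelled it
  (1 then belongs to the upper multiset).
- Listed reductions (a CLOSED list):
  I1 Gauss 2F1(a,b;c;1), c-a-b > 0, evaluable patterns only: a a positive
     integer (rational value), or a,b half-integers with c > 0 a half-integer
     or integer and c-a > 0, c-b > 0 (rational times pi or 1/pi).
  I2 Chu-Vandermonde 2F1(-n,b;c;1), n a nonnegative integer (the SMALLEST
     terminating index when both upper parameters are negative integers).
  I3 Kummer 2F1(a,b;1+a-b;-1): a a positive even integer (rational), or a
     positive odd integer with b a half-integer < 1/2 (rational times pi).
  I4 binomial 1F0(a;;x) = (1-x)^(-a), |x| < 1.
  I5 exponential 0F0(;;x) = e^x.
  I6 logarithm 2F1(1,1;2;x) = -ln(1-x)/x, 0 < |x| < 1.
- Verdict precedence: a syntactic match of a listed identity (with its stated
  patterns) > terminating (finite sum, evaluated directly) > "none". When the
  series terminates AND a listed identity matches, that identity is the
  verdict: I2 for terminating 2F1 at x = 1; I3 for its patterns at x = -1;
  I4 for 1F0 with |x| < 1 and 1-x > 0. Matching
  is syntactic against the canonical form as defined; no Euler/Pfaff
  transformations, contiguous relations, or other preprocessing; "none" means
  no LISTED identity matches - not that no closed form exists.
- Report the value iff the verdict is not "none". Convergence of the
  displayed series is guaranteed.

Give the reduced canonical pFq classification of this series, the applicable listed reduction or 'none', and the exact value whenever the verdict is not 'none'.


Prefactor 1, argument -\frac{2}{9}: 2F1 with upper {1, 1} over lower {2}. Verdict: the I6 logarithm reduction fires (the logarithm: parameters (1,1;2), x = -\frac{2}{9}). Hence: \frac{9}{2} \cdot \ln\left(\frac{11}{9}\right).

First insight: with t_0 = 1, the two k-th powers (C = 1, x = -2/9) combine into one argument.
Term ratio: r(k) = -\frac{2}{9} * (k+1) (k+1) / [(k+2) (k+1)] - rational in k, leading ratio -\frac{2}{9}; with t_0 = 1, classification follows.


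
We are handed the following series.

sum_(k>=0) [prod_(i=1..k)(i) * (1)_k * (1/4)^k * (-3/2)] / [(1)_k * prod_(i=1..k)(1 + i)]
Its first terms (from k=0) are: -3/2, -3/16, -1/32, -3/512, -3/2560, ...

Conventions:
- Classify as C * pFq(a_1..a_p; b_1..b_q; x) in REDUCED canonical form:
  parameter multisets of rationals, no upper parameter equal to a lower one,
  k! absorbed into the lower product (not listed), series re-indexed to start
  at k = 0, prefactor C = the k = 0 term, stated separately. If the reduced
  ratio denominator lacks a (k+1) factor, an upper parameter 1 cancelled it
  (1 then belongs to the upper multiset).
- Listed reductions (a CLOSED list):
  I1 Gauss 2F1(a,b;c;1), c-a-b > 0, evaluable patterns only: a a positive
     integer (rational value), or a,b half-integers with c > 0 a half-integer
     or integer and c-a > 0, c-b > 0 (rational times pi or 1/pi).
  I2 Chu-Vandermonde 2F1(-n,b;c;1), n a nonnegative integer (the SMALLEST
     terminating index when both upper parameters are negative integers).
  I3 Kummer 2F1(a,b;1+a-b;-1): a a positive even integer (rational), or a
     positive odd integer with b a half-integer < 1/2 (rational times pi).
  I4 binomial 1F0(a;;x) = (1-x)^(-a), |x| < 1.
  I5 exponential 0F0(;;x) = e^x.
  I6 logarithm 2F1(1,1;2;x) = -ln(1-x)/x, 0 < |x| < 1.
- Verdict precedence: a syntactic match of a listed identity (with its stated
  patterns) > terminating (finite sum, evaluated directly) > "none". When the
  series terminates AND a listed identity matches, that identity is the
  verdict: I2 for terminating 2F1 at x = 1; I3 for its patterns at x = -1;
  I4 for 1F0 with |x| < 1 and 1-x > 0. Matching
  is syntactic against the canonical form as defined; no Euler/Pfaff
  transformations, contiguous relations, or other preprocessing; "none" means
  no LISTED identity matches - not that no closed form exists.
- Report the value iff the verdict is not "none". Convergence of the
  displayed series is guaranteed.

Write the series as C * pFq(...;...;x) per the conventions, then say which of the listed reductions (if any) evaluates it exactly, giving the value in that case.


Classification (C = -3/2): 2F1 with upper {1, 1}, lower {2}, argument x = 1/4. Verdict: logarithm (I6) matches (the logarithm: parameters (1,1;2), x = 1/4). Sum: 6 * ln(3/4).

Key step: t_0 = -3/2 here, and (1)_k (C = -3/2) is k! itself.
Ratio: r(k) = (1/4) * (k+1) (k+1) / [(k+2) (k+1)] - rational in k, leading ratio (1/4); with t_0 = -3/2, classification follows.


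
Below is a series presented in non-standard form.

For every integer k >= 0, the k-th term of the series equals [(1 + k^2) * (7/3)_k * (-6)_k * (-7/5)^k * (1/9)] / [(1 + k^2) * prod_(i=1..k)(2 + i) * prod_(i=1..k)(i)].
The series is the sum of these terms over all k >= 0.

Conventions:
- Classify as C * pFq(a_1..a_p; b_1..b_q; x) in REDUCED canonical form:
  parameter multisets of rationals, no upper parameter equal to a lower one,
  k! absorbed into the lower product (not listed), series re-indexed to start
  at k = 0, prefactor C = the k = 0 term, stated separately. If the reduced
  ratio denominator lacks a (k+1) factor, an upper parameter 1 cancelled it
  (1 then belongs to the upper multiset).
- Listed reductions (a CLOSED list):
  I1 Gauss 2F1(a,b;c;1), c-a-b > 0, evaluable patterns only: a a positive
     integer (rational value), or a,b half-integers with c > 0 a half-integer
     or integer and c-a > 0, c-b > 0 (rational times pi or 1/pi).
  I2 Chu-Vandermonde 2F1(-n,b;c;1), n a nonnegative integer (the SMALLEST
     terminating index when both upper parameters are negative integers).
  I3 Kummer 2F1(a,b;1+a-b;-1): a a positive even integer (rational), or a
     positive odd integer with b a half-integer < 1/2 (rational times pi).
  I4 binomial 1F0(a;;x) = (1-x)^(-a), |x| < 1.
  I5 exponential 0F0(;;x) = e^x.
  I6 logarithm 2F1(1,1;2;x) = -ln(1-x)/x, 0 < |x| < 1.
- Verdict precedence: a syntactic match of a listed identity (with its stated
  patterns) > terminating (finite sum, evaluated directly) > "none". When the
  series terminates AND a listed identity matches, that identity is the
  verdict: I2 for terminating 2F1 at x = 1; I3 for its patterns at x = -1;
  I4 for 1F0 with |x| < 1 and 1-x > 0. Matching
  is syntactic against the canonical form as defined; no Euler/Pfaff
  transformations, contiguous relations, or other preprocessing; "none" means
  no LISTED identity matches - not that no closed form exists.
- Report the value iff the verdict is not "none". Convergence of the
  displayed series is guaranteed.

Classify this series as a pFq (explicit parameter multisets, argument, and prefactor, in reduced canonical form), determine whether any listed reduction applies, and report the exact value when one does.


Prefactor 1/9, argument -7/5: 2F1 with upper {-6, 7/3} over lower {3}. Verdict: terminating at k = 6: the factor (-6)_k kills every later term; summing the 7 survivors is exact. Value: 21299704171/1845281250.

Key observation: t_0 = 1/9 here, and striking the common factor k^2 + 1 reduces the term (C = 1/9, x = -7/5).
Consecutive-term ratio: r(k) = (-7/5) * (k-6) (k+7/3) / [(k+3) (k+1)] ; factor over Q: parameters, x = (-7/5), and C = 1/9.


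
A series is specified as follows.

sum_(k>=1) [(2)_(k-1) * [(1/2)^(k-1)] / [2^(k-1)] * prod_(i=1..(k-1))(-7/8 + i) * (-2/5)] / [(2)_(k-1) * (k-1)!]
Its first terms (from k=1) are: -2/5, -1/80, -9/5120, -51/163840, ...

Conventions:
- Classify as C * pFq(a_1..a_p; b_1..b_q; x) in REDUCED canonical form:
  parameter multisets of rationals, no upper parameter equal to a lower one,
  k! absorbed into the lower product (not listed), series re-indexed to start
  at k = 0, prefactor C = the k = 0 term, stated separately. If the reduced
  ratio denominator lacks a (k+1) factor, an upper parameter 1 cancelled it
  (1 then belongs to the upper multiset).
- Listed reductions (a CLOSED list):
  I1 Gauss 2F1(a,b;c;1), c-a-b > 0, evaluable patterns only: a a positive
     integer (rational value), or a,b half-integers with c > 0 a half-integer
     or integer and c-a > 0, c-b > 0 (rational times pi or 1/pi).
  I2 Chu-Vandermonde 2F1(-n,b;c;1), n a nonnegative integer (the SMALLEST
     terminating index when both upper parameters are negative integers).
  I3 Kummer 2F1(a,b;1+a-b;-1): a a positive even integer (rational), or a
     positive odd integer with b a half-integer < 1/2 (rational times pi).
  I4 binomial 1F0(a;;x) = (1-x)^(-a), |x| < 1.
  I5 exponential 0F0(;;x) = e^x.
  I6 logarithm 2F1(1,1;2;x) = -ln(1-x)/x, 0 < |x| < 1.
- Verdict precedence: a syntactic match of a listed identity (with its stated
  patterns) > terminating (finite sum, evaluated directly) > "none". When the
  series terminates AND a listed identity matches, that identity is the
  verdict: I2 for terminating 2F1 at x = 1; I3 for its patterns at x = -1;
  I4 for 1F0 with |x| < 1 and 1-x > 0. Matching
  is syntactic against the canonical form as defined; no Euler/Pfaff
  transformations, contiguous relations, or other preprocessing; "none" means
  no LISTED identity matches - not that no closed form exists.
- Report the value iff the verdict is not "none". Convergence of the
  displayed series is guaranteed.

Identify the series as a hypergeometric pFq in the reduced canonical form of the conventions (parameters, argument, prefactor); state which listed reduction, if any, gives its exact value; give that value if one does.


Reduced: x = 1/4, 1F0, upper = {1/8}, lower = {-}, C = -2/5. Verdict: this is the binomial series (I4) (the 1F0 binomial series: exponent -1/8, x = 1/4). Value: (-2/5) * (3/4)^(-1/8).

Structural cue: x = (1/4) and the two k-th powers (C = -2/5, x = 1/4) combine into one argument.
Step ratio: r(k) = (1/4) * (k+1/8) / [(k+1)] - rational in k. x = (1/4); t_0 = -2/5; negate the roots.


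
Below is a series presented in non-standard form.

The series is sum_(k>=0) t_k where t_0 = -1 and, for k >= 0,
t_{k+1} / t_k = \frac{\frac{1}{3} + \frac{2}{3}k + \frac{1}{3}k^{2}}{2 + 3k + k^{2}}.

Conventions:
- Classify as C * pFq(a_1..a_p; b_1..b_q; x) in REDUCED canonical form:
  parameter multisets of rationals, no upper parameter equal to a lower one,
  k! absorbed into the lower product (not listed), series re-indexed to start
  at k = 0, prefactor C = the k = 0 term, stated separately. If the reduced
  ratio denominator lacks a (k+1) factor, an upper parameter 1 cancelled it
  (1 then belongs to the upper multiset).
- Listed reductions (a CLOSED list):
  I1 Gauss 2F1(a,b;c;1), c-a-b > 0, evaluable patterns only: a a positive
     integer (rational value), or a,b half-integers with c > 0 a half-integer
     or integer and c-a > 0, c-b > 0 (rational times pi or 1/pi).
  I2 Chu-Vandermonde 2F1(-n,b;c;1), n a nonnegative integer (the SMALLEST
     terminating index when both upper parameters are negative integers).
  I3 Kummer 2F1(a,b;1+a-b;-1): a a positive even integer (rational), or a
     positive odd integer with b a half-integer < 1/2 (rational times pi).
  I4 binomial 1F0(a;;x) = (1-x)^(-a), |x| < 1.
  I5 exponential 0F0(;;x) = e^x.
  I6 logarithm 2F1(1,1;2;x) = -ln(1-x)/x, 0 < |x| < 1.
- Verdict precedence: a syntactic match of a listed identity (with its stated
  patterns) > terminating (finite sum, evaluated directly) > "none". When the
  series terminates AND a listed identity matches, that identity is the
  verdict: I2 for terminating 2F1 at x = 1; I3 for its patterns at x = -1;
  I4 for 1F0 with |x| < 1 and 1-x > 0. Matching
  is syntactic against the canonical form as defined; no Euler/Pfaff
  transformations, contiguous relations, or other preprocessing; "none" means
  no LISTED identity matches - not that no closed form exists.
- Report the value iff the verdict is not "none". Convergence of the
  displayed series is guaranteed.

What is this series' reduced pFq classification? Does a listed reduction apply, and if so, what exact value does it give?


First insight: from the first term -1: roots of the ratio polynomials (C = -1, x = 1/3) are the negated parameters.
Step ratio: r(k) = \frac{1}{3} * (k+1) (k+1) / [(k+2) (k+1)] - rational; roots negated = parameters, x = \frac{1}{3}, C = -1.

Reduced: x = \frac{1}{3}, 2F1, upper = {1, 1}, lower = {2}, C = -1. Verdict (x = \frac{1}{3}): the I6 logarithm reduction applies (the logarithm: parameters (1,1;2), x = \frac{1}{3}). Value: 3 \cdot \ln\left(\frac{2}{3}\right).


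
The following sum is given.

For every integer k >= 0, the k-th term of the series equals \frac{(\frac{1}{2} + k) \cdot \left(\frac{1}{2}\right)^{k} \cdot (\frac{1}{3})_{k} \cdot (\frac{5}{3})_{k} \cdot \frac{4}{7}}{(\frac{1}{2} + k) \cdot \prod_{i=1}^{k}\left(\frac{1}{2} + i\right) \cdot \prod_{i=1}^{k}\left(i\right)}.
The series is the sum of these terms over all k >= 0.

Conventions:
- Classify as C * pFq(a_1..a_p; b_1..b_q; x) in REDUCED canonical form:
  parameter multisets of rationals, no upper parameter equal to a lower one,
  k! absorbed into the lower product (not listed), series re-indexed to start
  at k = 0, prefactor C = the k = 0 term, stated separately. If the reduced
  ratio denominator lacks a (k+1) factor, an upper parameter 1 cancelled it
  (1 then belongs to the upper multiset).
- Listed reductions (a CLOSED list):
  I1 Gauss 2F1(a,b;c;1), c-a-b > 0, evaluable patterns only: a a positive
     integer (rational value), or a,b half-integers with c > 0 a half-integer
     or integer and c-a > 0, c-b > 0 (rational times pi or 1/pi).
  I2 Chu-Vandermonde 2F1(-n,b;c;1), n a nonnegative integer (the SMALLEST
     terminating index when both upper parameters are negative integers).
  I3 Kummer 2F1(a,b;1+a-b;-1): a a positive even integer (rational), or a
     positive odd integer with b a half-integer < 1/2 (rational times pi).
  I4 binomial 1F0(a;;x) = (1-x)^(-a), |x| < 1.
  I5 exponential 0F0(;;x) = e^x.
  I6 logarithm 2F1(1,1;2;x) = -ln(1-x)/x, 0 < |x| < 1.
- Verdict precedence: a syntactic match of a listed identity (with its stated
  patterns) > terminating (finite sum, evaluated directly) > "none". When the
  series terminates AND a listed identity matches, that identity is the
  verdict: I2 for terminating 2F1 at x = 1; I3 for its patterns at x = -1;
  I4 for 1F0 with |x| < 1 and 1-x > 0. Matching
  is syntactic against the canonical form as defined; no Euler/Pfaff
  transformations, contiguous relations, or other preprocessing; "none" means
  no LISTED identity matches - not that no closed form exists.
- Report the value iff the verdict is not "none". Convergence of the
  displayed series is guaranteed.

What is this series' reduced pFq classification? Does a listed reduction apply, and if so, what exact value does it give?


Key observation: from the first term \frac{4}{7}: the lower running product (prefactor 4/7) is a rising factorial.
Ratio: r(k) = \frac{1}{2} * (k+\frac{1}{3}) (k+\frac{5}{3}) / [(k+\frac{3}{2}) (k+1)] - rational in k. x = \frac{1}{2}; t_0 = \frac{4}{7}; negate the roots.

Reduced: x = \frac{1}{2}, 2F1, upper = {\frac{1}{3}, \frac{5}{3}}, lower = {\frac{3}{2}}, C = \frac{4}{7}. Verdict: none - this 2F1 at x = \frac{1}{2} matches no listed pattern, and upper {\frac{1}{3}, \frac{5}{3}} holds no stopper.


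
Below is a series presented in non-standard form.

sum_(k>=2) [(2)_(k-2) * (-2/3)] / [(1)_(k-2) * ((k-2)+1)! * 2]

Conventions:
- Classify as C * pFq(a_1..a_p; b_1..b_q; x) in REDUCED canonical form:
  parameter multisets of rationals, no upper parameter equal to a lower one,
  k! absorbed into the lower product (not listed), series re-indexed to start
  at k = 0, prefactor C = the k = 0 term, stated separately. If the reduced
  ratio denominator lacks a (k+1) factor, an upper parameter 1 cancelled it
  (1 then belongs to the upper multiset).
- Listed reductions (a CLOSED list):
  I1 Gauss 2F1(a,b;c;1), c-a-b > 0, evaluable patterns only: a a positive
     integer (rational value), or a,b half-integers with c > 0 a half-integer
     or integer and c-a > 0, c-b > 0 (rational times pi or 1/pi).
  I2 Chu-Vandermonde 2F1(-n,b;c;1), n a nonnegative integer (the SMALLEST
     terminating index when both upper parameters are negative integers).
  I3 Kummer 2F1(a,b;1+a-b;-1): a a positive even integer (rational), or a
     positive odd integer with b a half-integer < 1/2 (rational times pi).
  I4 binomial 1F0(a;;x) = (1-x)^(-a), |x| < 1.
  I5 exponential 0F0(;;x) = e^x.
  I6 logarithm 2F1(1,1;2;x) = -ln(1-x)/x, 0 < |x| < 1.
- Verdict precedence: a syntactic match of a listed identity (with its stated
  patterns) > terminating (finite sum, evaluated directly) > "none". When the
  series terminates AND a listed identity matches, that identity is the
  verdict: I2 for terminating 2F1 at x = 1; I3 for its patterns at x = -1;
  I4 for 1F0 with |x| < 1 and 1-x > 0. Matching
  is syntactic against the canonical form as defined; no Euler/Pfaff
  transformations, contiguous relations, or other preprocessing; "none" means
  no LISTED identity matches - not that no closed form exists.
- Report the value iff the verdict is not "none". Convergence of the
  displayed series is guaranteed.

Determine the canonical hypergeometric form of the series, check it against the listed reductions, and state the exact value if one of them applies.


Prefactor -1/3, argument 1: 0F0 with upper {-} over lower {-}. Verdict: this is the exponential series (I5) (the 0F0 exponential series at x = 1). Its exact value is (-1/3) * e^(1).

First insight: t_0 = -1/3 here, and (1)_k (prefactor -1/3) is k! itself.
Ratio: r(k) = 1 * 1 / [(k+1)] - rational in k. x = 1; t_0 = -1/3; negate the roots.


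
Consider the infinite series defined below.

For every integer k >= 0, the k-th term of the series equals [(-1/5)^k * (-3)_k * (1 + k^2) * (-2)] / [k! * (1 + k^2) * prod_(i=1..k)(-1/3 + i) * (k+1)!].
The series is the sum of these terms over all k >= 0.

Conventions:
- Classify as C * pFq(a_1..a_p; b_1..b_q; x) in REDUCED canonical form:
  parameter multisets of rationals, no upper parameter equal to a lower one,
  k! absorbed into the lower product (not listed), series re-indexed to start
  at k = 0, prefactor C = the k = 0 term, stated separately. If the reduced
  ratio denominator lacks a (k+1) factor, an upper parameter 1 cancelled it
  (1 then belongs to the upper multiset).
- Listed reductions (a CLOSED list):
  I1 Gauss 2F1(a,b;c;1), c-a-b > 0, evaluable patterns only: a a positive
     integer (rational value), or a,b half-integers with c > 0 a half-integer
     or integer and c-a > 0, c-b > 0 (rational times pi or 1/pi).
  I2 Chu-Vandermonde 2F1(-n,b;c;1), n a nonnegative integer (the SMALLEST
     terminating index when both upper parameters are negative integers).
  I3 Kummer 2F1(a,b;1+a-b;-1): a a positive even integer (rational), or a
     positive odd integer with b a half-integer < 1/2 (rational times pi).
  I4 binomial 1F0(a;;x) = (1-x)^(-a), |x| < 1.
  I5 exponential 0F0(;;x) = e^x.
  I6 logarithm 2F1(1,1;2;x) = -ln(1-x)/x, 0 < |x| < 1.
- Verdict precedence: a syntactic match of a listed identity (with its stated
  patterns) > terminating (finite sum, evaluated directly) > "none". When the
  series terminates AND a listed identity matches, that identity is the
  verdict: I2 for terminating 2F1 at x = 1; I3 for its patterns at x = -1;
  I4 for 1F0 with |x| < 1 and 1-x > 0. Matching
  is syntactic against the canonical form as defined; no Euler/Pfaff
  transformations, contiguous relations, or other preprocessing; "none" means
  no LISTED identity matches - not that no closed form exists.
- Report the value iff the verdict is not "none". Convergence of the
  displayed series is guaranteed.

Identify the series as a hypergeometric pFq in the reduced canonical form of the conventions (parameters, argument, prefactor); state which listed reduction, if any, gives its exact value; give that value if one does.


Classification (C = -2): 1F2 with upper {-3}, lower {2/3, 2}, argument x = -1/5. Verdict: terminating - no listed pattern fits, but -3 in the upper list cuts the series at k = 3; direct evaluation. Sum: -117449/40000.

The tell: from the first term -2: the factor k^2 + 1 cancels (top and bottom), leaving C = -2, x = -1/5.
Consecutive-term ratio: r(k) = (-1/5) * (k-3) / [(k+2/3) (k+2) (k+1)] - rational; roots negated = parameters, x = (-1/5), C = -2.


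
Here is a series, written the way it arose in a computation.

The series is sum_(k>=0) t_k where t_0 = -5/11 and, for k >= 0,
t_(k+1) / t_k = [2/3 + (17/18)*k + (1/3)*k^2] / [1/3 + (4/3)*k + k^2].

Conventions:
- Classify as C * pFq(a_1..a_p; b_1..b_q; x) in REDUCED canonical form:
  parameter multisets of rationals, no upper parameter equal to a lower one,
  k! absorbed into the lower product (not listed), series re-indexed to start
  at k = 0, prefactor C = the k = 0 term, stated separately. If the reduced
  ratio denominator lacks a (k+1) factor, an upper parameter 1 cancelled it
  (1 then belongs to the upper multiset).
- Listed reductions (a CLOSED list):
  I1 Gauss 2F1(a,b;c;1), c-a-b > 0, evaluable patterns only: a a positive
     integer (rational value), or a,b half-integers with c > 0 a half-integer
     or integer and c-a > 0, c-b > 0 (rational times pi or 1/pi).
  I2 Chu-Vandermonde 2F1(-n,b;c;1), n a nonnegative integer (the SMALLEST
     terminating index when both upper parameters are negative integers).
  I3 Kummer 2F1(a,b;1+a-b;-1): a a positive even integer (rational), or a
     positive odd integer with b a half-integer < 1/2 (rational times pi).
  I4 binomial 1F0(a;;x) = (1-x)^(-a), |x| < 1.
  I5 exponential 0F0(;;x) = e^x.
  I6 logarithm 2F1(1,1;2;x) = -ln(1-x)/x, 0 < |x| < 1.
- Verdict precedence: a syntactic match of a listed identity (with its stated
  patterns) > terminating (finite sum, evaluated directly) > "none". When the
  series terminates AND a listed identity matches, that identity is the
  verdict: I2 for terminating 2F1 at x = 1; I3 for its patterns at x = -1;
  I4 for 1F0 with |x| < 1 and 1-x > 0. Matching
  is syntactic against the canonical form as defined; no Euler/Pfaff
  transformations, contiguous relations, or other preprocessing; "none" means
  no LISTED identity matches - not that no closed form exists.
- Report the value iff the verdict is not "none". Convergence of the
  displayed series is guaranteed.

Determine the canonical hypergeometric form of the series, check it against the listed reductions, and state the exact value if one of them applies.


Structural cue: t_0 being -5/11, the expanded ratio factors over Q; prefactor -5/11, roots give parameters.
Adjacent-term ratio: r(k) = (1/3) * (k+4/3) (k+3/2) / [(k+1/3) (k+1)] ; factor over Q: parameters, x = (1/3), and C = -5/11.

Prefactor -5/11, argument 1/3: 2F1 with upper {4/3, 3/2} over lower {1/3}. Verdict: none - at argument 1/3 the multisets {4/3, 3/2} ; {1/3} match no listed identity.


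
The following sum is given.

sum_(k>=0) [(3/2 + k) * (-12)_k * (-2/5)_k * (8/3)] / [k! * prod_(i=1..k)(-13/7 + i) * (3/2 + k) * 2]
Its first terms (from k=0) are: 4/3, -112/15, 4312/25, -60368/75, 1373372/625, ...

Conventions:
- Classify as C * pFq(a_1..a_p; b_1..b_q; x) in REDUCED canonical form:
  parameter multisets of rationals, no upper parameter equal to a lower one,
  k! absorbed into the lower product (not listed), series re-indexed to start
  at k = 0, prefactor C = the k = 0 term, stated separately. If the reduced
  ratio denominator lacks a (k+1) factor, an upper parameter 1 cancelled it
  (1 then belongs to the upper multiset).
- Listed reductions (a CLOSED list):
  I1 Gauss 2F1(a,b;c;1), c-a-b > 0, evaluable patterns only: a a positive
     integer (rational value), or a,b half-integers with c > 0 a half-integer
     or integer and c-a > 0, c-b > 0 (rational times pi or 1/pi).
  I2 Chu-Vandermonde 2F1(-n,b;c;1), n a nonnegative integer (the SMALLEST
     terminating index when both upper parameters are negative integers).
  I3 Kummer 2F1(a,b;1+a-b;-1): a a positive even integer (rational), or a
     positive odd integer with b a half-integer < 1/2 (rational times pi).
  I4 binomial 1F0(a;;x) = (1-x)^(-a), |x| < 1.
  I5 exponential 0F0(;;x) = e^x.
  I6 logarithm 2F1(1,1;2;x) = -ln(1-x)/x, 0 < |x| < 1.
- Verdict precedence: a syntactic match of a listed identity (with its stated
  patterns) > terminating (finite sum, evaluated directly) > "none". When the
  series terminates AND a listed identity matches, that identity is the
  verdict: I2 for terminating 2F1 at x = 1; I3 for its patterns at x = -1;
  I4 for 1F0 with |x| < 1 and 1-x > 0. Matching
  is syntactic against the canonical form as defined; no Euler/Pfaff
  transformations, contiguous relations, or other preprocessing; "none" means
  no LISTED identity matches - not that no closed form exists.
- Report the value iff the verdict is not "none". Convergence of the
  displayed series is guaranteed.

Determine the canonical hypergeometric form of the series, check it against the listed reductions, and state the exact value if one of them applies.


Prefactor 4/3, argument 1: 2F1 with upper {-12, -2/5} over lower {-6/7}. Verdict: Chu-Vandermonde (I2) fires (terminating 2F1 at x = 1 with n = 12, b = -2/5, c = -6/7). Its exact value is 19949295234017409/2701934814453125.

First insight: from the first term 4/3: the lower running product (prefactor 4/3) is a rising factorial.
Consecutive-term ratio: r(k) = 1 * (k-12) (k-2/5) / [(k-6/7) (k+1)] - rational in k. x = 1; t_0 = 4/3; negate the roots.


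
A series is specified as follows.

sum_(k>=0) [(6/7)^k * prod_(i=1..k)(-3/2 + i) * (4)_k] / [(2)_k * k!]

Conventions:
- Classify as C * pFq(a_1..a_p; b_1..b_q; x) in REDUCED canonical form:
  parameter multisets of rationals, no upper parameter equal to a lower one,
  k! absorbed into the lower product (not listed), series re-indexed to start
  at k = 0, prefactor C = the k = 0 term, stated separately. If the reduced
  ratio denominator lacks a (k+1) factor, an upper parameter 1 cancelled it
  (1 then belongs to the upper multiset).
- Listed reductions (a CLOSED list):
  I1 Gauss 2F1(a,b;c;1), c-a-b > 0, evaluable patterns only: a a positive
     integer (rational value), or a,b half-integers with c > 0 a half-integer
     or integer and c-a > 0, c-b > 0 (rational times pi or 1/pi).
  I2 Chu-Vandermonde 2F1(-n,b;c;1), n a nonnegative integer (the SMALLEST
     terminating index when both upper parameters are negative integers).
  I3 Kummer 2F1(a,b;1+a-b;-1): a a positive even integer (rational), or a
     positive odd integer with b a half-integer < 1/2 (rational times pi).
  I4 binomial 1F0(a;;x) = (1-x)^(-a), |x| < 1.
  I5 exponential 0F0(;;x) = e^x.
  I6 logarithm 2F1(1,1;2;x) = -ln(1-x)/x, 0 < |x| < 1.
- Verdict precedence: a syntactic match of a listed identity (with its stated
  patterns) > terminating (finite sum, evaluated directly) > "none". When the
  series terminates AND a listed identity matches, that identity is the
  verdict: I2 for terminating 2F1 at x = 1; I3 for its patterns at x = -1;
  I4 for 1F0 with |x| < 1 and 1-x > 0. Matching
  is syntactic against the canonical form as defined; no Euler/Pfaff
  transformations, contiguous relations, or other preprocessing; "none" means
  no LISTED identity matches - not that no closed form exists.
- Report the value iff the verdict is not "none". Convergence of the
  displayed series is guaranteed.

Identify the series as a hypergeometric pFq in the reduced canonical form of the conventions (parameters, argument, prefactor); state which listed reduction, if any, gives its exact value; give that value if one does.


Reduced: x = 6/7, 2F1, upper = {-1/2, 4}, lower = {2}, C = 1. Verdict: none - this 2F1 at x = 6/7 matches no listed pattern, and upper {-1/2, 4} holds no stopper.

The tell: x = (6/7) and the running product (C = 1, x = 6/7) telescopes to a rising factorial.
Ratio: r(k) = (6/7) * (k-1/2) (k+4) / [(k+2) (k+1)] - rational in k. x = (6/7); t_0 = 1; negate the roots.


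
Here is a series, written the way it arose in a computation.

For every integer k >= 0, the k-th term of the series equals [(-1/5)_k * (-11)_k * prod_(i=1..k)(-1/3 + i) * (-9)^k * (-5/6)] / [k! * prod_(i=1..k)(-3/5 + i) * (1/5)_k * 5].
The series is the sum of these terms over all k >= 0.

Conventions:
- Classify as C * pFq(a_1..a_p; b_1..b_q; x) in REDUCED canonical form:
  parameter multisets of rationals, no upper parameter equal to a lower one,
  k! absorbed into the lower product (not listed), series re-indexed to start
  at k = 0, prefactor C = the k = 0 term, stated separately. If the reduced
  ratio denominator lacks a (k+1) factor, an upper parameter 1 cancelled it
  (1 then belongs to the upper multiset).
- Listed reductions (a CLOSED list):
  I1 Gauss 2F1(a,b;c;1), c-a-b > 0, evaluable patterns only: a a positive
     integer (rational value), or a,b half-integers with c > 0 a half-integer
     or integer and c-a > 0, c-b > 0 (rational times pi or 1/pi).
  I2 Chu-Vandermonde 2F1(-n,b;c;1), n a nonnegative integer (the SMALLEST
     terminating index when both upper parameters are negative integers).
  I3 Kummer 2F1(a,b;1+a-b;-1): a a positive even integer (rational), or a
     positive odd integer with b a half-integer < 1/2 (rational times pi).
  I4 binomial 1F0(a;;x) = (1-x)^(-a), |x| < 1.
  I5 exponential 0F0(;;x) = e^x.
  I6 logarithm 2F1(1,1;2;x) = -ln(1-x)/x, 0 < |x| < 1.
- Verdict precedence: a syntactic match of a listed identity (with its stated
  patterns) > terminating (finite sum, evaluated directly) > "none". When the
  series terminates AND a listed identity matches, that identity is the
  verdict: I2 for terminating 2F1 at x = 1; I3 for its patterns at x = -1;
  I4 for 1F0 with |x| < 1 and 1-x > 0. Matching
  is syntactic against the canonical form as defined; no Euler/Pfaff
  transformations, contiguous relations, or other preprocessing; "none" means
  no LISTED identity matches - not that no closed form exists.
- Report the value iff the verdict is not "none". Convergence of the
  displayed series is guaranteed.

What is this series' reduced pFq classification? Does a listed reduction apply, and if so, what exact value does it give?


Canonical form: C = -1/6 times 3F2 with upper {-11, -1/5, 2/3}, lower {1/5, 2/5}, x = -9. Verdict: terminating - the sum ends at index 11 because -11 is a negative integer; exact evaluation follows. Hence: 1331437454472424354183/82062867432.

Key observation: t_0 = -1/6 here, and the lower running product (C = -1/6) is a rising factorial.
Step ratio: r(k) = (-9) * (k-11) (k-1/5) (k+2/3) / [(k+1/5) (k+2/5) (k+1)] - rational; roots negated = parameters, x = (-9), C = -1/6.


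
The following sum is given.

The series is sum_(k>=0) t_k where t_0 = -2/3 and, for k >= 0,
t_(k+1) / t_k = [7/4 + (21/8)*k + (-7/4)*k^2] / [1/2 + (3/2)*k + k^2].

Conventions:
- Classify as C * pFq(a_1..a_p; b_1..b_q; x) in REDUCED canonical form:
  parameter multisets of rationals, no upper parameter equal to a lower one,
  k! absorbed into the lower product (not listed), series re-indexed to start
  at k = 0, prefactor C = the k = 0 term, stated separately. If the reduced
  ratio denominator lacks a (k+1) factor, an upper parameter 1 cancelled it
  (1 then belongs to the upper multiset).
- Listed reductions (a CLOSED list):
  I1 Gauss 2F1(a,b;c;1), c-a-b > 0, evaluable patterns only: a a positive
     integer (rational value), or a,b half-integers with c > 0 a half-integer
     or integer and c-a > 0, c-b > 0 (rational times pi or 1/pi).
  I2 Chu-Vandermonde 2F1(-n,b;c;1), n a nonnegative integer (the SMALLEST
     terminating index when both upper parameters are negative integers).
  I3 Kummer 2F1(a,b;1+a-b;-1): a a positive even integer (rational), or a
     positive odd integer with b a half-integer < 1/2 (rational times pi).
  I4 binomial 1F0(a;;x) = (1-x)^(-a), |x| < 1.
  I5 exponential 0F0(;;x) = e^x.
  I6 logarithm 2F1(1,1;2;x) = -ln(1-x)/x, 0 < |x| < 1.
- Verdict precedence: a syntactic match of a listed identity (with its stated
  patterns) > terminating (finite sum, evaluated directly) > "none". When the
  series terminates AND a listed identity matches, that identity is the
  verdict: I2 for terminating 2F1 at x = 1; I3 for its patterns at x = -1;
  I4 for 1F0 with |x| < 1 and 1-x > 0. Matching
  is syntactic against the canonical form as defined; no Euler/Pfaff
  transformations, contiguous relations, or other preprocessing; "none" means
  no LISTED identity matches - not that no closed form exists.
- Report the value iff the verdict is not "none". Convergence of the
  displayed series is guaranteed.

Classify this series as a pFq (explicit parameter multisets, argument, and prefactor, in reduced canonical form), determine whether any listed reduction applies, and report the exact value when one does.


Key observation: t_0 being -2/3, the parameter 1/2 appears in both the upper and lower lists and cancels.
Adjacent-term ratio: r(k) = (-7/4) * (k-2) / [(k+1)] - rational in k, leading ratio (-7/4); with t_0 = -2/3, classification follows.

Classification (C = -2/3): 1F0 with upper {-2}, lower {-}, argument x = -7/4. Verdict: terminating - upper parameter -2 makes this a finite sum (last index 2), evaluated exactly. Value: -121/24.
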